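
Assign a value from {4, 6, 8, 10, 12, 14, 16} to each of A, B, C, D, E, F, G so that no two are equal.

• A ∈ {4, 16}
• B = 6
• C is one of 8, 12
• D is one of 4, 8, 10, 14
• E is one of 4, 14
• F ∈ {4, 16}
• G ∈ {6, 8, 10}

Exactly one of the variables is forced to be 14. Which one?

E

B's domain is down to {6}, so B = 6. Remove 6 from G.
The 6 still-open variables draw from only 6 values {4, 8, 10, 12, 14, 16}, so each is used; only C can be 12, hence C = 12.
A and F share exactly the 2 values {4, 16}; by pigeonhole those values go to them, so strike 4, 16 from D, E.
So 14 goes to E.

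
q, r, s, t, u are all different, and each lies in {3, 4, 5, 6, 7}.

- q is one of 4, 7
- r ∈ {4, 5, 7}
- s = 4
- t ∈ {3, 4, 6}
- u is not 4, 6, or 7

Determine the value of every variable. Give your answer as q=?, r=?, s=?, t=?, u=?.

q=7, r=5, s=4, t=6, u=3

s's domain is down to {4}, so s = 4. Strike 4 from q, r, t.
That leaves q = 7. Eliminate 7 elsewhere: r.
r must be 5 (only option left). Strike 5 from u.
That leaves u = 3. Remove 3 from t.
t must be 6 (only option left).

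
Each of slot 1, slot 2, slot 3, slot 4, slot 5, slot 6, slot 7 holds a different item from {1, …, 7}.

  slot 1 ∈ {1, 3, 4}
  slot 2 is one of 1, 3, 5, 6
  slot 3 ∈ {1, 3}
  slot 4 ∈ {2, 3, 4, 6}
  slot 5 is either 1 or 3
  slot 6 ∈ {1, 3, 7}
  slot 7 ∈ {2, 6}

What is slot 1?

4

The 7 variables together cover exactly {1, 2, 3, 4, 5, 6, 7} — 7 values for 7 variables — and 5 appears only in slot 2's list, so slot 2 = 5.
Among the 6 still-open variables, 7 fits only slot 6 (and all 6 values in {1, 2, 3, 4, 6, 7} must be used), so slot 6 = 7.
slot 3 and slot 5 between them cover only {1, 3} — a naked pair. Remove those values from slot 1, slot 4.
So slot 1 = 4.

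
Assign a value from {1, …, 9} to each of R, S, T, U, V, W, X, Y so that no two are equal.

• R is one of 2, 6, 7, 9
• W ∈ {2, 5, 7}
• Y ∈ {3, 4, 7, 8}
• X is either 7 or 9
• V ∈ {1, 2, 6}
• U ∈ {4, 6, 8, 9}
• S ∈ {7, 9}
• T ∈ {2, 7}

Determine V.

S and X between them cover only {7, 9} — a naked pair. Remove those values from R, T, U, W, Y.
T must be 2 (only option left). Strike 2 from R, V, W.
W's domain is down to {5}, so W = 5.
R has just one choice, so R = 6. Remove 6 from U, V.
So V = 1.

1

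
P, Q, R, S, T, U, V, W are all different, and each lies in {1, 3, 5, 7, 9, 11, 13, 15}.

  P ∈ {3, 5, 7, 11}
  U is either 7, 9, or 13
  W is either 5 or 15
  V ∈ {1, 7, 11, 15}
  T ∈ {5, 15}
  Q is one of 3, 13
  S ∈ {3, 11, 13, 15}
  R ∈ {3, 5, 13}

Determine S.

11

The 8 variables draw from only 8 values {1, 3, 5, 7, 9, 11, 13, 15}, so each is used; only V can be 1, hence V = 1.
The 7 still-open variables together cover exactly {3, 5, 7, 9, 11, 13, 15} — 7 values for 7 variables — and 9 appears only in U's list, so U = 9.
The 6 still-open variables together cover exactly {3, 5, 7, 11, 13, 15} — 6 values for 6 variables — and 7 appears only in P's list, so P = 7.
Among the 5 still-open variables, 11 fits only S (and all 5 values in {3, 5, 11, 13, 15} must be used), so S = 11.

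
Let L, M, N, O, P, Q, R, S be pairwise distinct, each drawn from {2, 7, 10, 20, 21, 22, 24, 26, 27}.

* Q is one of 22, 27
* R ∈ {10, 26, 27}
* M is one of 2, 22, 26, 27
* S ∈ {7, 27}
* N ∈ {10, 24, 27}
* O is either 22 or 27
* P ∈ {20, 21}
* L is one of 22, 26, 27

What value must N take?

O and Q share exactly the 2 values {22, 27}; by pigeonhole those values go to them, so strike 22, 27 from L, M, N, R, S.
L must be 26 (only option left). Strike 26 from M, R.
M must be 2 (only option left).
R's domain is down to {10}, so R = 10. So N can't be 10.
So N = 24.

24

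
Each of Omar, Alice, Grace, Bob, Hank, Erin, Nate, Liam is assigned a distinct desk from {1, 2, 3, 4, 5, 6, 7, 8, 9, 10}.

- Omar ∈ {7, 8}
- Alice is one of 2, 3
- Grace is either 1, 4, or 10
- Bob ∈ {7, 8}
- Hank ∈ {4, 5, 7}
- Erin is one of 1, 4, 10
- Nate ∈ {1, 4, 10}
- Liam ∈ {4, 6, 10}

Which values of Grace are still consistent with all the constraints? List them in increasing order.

Omar and Bob between them cover only {7, 8} — a naked pair. Remove those values from Hank.
The 3 variables Grace, Erin, Nate are confined to {1, 4, 10}, which locks those values in; drop them from Hank, Liam.
Hank must be 5 (only option left).
Liam has just one choice, so Liam = 6.
No further eliminations apply; Grace can still be any of 1, 4, 10.

1, 4, 10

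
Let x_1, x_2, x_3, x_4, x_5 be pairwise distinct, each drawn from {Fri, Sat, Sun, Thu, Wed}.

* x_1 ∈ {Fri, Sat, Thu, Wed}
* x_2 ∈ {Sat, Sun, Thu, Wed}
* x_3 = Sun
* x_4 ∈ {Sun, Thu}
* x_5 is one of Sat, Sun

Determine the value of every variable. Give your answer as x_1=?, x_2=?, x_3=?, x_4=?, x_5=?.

x_1=Fri, x_2=Wed, x_3=Sun, x_4=Thu, x_5=Sat

x_3 has just one choice, so x_3 = Sun. Strike Sun from x_2, x_4, x_5.
x_4 has just one choice, so x_4 = Thu. Strike Thu from x_1, x_2.
That leaves x_5 = Sat. Strike Sat from x_1, x_2.
x_2 must be Wed (only option left). Remove Wed from x_1.
x_1 has just one choice, so x_1 = Fri.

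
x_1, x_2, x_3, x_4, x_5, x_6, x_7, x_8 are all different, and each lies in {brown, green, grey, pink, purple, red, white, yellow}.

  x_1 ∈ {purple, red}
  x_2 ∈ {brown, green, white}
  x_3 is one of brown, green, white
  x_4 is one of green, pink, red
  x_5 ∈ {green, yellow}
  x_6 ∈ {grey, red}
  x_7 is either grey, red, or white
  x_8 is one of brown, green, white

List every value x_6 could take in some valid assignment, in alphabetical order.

Among the 8 variables, pink fits only x_4 (and all 8 values in {brown, green, grey, pink, purple, red, white, yellow} must be used), so x_4 = pink.
The 7 still-open variables together cover exactly {brown, green, grey, purple, red, white, yellow} — 7 values for 7 variables — and purple appears only in x_1's list, so x_1 = purple.
Among the 6 still-open variables, yellow fits only x_5 (and all 6 values in {brown, green, grey, red, white, yellow} must be used), so x_5 = yellow.
The 3 variables x_2, x_3, x_8 are confined to {brown, green, white}, which locks those values in; drop them from x_7.
No further eliminations apply; x_6 can still be any of grey, red.

grey, red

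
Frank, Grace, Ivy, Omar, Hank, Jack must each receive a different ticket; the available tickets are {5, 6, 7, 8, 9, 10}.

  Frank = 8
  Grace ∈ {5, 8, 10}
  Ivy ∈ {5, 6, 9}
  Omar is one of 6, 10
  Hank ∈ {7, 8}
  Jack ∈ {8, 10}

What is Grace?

Frank has just one choice, so Frank = 8. Remove 8 from Grace, Hank, Jack.
Hank must be 7 (only option left).
Jack has just one choice, so Jack = 10. Remove 10 from Grace, Omar.
So Grace = 5.

5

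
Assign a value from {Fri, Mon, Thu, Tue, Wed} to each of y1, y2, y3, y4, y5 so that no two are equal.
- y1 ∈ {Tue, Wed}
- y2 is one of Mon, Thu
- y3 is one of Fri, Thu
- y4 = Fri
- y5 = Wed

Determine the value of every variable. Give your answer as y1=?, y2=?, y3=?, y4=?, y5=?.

y1=Tue, y2=Mon, y3=Thu, y4=Fri, y5=Wed

y4's domain is down to {Fri}, so y4 = Fri. Strike Fri from y3.
That leaves y5 = Wed. Eliminate Wed elsewhere: y1.
That leaves y1 = Tue.
y3's domain is down to {Thu}, so y3 = Thu. Eliminate Thu elsewhere: y2.
y2 must be Mon (only option left).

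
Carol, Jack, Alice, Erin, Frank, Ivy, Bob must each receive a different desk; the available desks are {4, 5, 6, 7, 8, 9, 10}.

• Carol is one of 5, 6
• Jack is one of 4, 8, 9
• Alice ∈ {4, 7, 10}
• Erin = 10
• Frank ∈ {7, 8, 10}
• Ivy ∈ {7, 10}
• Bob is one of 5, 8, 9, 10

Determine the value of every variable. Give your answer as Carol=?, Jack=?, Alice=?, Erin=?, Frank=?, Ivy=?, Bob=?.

Erin's domain is down to {10}, so Erin = 10. Strike 10 from Alice, Frank, Ivy, Bob.
Ivy's domain is down to {7}, so Ivy = 7. Eliminate 7 elsewhere: Alice, Frank.
Alice's domain is down to {4}, so Alice = 4. So Jack can't be 4.
That leaves Frank = 8. So Jack, Bob can't be 8.
Jack has just one choice, so Jack = 9. Remove 9 from Bob.
Bob has just one choice, so Bob = 5. So Carol can't be 5.
Carol has just one choice, so Carol = 6.

Carol=6, Jack=9, Alice=4, Erin=10, Frank=8, Ivy=7, Bob=5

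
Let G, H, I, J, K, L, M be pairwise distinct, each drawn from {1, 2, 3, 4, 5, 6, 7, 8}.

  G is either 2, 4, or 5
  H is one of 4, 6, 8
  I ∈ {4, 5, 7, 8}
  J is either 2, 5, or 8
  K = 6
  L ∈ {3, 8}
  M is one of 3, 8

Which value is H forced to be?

4

K has just one choice, so K = 6. Strike 6 from H.
The 6 still-open variables together cover exactly {2, 3, 4, 5, 7, 8} — 6 values for 6 variables — and 7 appears only in I's list, so I = 7.
L and M share exactly the 2 values {3, 8}; by pigeonhole those values go to them, so strike 3, 8 from H, J.
So H = 4.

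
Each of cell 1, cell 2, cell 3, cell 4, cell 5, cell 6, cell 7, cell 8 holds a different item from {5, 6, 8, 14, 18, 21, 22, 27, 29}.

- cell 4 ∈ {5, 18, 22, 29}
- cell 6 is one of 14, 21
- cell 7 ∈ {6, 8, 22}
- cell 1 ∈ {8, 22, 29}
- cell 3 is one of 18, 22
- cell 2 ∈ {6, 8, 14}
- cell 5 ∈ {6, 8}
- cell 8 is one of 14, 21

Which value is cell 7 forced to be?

Among the 8 variables, 5 fits only cell 4 (and all 8 values in {5, 6, 8, 14, 18, 21, 22, 29} must be used), so cell 4 = 5.
The 7 still-open variables together cover exactly {6, 8, 14, 18, 21, 22, 29} — 7 values for 7 variables — and 18 appears only in cell 3's list, so cell 3 = 18.
Among the 6 still-open variables, 29 fits only cell 1 (and all 6 values in {6, 8, 14, 21, 22, 29} must be used), so cell 1 = 29.
The 5 still-open variables draw from only 5 values {6, 8, 14, 21, 22}, so each is used; only cell 7 can be 22, hence cell 7 = 22.

22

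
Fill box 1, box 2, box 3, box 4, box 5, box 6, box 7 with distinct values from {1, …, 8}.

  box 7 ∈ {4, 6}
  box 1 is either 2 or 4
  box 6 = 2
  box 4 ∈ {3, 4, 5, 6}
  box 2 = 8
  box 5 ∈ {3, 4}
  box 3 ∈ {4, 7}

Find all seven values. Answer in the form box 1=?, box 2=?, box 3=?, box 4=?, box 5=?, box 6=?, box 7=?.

box 1=4, box 2=8, box 3=7, box 4=5, box 5=3, box 6=2, box 7=6

box 2 must be 8 (only option left).
box 6's domain is down to {2}, so box 6 = 2. Remove 2 from box 1.
That leaves box 1 = 4. Strike 4 from box 3, box 4, box 5, box 7.
box 3 must be 7 (only option left).
That leaves box 5 = 3. Eliminate 3 elsewhere: box 4.
box 7 must be 6 (only option left). Strike 6 from box 4.
box 4 has just one choice, so box 4 = 5.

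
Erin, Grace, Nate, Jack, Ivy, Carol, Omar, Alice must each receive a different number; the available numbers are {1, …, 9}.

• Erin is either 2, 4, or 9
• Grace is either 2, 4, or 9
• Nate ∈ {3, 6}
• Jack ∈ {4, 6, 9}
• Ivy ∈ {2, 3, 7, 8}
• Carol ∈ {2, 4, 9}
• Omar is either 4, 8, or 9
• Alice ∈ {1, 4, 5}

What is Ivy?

The 3 variables Erin, Grace, Carol are confined to {2, 4, 9}, which locks those values in; drop them from Jack, Ivy, Omar, Alice.
That leaves Jack = 6. Strike 6 from Nate.
That leaves Omar = 8. Remove 8 from Ivy.
That leaves Nate = 3. So Ivy can't be 3.
So Ivy = 7.

7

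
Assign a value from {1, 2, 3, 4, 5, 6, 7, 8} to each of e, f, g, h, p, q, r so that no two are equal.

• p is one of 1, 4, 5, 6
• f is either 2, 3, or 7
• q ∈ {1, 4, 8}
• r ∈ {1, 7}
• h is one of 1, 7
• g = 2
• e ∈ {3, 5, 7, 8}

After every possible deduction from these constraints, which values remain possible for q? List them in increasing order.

4, 8

g's domain is down to {2}, so g = 2. Eliminate 2 elsewhere: f.
The 2 variables h and r are confined to {1, 7}, which locks those values in; drop them from e, f, p, q.
That leaves f = 3. Eliminate 3 elsewhere: e.
No further eliminations apply; q can still be any of 4, 8.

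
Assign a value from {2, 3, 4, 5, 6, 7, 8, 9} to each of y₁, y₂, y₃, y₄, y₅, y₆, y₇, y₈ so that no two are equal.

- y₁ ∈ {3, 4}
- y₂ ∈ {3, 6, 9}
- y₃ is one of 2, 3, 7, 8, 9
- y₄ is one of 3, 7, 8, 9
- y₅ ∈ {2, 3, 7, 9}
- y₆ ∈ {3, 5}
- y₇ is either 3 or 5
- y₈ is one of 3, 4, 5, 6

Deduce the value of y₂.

y₆ and y₇ between them cover only {3, 5} — a naked pair. Remove those values from y₁, y₂, y₃, y₄, y₅, y₈.
y₁ has just one choice, so y₁ = 4. Eliminate 4 elsewhere: y₈.
y₈'s domain is down to {6}, so y₈ = 6. Eliminate 6 elsewhere: y₂.
So y₂ = 9.

9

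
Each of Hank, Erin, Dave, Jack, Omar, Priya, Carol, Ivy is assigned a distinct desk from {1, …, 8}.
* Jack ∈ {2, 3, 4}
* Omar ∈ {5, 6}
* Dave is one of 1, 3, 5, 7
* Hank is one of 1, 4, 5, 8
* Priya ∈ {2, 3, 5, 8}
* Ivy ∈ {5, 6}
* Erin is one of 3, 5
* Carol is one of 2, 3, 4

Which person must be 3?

Erin

The 8 variables draw from only 8 values {1, 2, 3, 4, 5, 6, 7, 8}, so each is used; only Dave can be 7, hence Dave = 7.
The 7 still-open variables draw from only 7 values {1, 2, 3, 4, 5, 6, 8}, so each is used; only Hank can be 1, hence Hank = 1.
The 6 still-open variables draw from only 6 values {2, 3, 4, 5, 6, 8}, so each is used; only Priya can be 8, hence Priya = 8.
The 2 variables Omar and Ivy are confined to {5, 6}, which locks those values in; drop them from Erin.
So 3 goes to Erin.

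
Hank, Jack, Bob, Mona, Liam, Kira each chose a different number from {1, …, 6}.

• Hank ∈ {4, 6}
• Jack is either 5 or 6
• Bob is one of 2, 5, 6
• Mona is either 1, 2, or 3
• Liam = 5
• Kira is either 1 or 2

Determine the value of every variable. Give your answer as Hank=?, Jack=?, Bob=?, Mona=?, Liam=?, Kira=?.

Liam has just one choice, so Liam = 5. Remove 5 from Jack, Bob.
That leaves Jack = 6. Remove 6 from Hank, Bob.
That leaves Bob = 2. Eliminate 2 elsewhere: Mona, Kira.
Kira's domain is down to {1}, so Kira = 1. So Mona can't be 1.
Hank must be 4 (only option left).
Mona has just one choice, so Mona = 3.

Hank=4, Jack=6, Bob=2, Mona=3, Liam=5, Kira=1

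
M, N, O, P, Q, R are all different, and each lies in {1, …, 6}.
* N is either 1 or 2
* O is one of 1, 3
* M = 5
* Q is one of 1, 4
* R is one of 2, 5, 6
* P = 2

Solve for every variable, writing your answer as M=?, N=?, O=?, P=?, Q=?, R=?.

M must be 5 (only option left). Eliminate 5 elsewhere: R.
That leaves P = 2. So N, R can't be 2.
R must be 6 (only option left).
N's domain is down to {1}, so N = 1. So O, Q can't be 1.
O has just one choice, so O = 3.
That leaves Q = 4.

M=5, N=1, O=3, P=2, Q=4, R=6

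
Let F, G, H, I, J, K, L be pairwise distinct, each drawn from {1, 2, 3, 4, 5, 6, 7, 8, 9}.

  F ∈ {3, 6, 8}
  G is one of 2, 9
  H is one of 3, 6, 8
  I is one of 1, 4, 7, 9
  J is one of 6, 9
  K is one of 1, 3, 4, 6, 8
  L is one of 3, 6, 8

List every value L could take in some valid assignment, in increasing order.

F, H, L share exactly the 3 values {3, 6, 8}; by pigeonhole those values go to them, so strike 3, 6, 8 from J, K.
J has just one choice, so J = 9. So G, I can't be 9.
That leaves G = 2.
No further eliminations apply; L can still be any of 3, 6, 8.

3, 6, 8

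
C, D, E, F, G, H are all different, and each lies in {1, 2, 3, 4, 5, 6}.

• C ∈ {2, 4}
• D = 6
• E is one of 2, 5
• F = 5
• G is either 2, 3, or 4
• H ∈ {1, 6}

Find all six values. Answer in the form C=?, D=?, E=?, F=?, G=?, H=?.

D has just one choice, so D = 6. Strike 6 from H.
F has just one choice, so F = 5. Eliminate 5 elsewhere: E.
H's domain is down to {1}, so H = 1.
E must be 2 (only option left). Remove 2 from C, G.
C must be 4 (only option left). Eliminate 4 elsewhere: G.
G has just one choice, so G = 3.

C=4, D=6, E=2, F=5, G=3, H=1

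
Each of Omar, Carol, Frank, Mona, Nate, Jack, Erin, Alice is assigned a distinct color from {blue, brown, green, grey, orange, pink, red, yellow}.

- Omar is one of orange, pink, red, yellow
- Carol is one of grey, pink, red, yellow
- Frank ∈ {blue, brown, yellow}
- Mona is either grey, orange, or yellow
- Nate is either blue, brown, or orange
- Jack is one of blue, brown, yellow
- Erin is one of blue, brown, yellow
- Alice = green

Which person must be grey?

Mona

Alice has just one choice, so Alice = green.
Frank, Jack, Erin share exactly the 3 values {blue, brown, yellow}; by pigeonhole those values go to them, so strike blue, brown, yellow from Omar, Carol, Mona, Nate.
Nate must be orange (only option left). Eliminate orange elsewhere: Omar, Mona.
So grey goes to Mona.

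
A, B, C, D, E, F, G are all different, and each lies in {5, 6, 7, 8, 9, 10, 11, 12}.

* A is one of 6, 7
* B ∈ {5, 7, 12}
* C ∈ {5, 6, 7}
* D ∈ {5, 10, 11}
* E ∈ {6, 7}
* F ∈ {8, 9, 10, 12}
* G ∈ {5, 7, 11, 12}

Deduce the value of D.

A and E between them cover only {6, 7} — a naked pair. Remove those values from B, C, G.
C's domain is down to {5}, so C = 5. Eliminate 5 elsewhere: B, D, G.
That leaves B = 12. So F, G can't be 12.
G's domain is down to {11}, so G = 11. So D can't be 11.
So D = 10.

10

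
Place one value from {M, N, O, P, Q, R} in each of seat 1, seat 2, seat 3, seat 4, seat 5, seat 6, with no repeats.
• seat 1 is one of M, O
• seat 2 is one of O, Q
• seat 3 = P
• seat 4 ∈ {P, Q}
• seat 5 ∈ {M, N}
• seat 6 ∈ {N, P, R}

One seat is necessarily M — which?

seat 3's domain is down to {P}, so seat 3 = P. Eliminate P elsewhere: seat 4, seat 6.
seat 4's domain is down to {Q}, so seat 4 = Q. So seat 2 can't be Q.
seat 2 has just one choice, so seat 2 = O. Remove O from seat 1.
So M goes to seat 1.

seat 1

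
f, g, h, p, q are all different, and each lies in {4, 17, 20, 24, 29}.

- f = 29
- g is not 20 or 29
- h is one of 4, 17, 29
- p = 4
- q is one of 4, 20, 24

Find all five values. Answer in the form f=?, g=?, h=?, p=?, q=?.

f=29, g=24, h=17, p=4, q=20

f must be 29 (only option left). Strike 29 from h.
That leaves p = 4. Eliminate 4 elsewhere: g, h, q.
That leaves h = 17. Eliminate 17 elsewhere: g.
That leaves g = 24. Eliminate 24 elsewhere: q.
That leaves q = 20.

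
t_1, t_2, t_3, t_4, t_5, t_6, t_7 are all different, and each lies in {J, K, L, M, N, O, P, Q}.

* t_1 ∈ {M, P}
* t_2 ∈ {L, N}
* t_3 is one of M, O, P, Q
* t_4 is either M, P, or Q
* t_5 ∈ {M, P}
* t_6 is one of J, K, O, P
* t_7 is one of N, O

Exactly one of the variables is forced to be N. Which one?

t_7

t_1 and t_5 between them cover only {M, P} — a naked pair. Remove those values from t_3, t_4, t_6.
t_4 has just one choice, so t_4 = Q. Remove Q from t_3.
t_3 has just one choice, so t_3 = O. Eliminate O elsewhere: t_6, t_7.
So N goes to t_7.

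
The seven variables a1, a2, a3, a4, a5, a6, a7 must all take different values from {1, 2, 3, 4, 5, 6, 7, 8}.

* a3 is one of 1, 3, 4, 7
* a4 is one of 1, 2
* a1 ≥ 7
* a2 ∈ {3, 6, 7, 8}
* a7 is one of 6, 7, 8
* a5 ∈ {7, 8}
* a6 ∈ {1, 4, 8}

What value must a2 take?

Among the 7 variables, 2 fits only a4 (and all 7 values in {1, 2, 3, 4, 6, 7, 8} must be used), so a4 = 2.
a1 and a5 share exactly the 2 values {7, 8}; by pigeonhole those values go to them, so strike 7, 8 from a2, a3, a6, a7.
a7 has just one choice, so a7 = 6. Eliminate 6 elsewhere: a2.
So a2 = 3.

3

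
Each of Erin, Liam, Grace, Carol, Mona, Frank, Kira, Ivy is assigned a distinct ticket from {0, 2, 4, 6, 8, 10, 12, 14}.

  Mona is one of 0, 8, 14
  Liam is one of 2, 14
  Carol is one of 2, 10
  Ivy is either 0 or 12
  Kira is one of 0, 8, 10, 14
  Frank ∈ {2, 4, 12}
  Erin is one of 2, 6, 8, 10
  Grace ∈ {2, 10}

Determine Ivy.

12

The 8 variables together cover exactly {0, 2, 4, 6, 8, 10, 12, 14} — 8 values for 8 variables — and 4 appears only in Frank's list, so Frank = 4.
The 7 still-open variables draw from only 7 values {0, 2, 6, 8, 10, 12, 14}, so each is used; only Erin can be 6, hence Erin = 6.
The 6 still-open variables draw from only 6 values {0, 2, 8, 10, 12, 14}, so each is used; only Ivy can be 12, hence Ivy = 12.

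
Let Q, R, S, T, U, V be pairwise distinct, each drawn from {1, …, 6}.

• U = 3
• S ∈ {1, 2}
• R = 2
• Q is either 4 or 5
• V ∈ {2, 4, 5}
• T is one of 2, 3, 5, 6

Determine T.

6

R must be 2 (only option left). Remove 2 from S, T, V.
S has just one choice, so S = 1.
U's domain is down to {3}, so U = 3. Remove 3 from T.
Among the 3 still-open variables, 6 fits only T (and all 3 values in {4, 5, 6} must be used), so T = 6.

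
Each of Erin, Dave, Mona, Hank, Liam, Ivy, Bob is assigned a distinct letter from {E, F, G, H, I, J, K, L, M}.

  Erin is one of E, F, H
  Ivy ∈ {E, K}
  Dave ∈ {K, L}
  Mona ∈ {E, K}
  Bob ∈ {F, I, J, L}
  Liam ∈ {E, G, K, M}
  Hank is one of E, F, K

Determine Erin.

Mona and Ivy share exactly the 2 values {E, K}; by pigeonhole those values go to them, so strike E, K from Erin, Dave, Hank, Liam.
Dave has just one choice, so Dave = L. Remove L from Bob.
Hank has just one choice, so Hank = F. So Erin, Bob can't be F.
So Erin = H.

H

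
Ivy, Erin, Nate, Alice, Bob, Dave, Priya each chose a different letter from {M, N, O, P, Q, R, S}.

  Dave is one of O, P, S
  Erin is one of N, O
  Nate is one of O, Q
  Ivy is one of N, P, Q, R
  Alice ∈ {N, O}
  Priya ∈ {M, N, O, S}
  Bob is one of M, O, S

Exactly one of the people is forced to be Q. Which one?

The 7 variables together cover exactly {M, N, O, P, Q, R, S} — 7 values for 7 variables — and R appears only in Ivy's list, so Ivy = R.
Among the 6 still-open variables, P fits only Dave (and all 6 values in {M, N, O, P, Q, S} must be used), so Dave = P.
Among the 5 still-open variables, Q fits only Nate (and all 5 values in {M, N, O, Q, S} must be used), so Nate = Q.

Nate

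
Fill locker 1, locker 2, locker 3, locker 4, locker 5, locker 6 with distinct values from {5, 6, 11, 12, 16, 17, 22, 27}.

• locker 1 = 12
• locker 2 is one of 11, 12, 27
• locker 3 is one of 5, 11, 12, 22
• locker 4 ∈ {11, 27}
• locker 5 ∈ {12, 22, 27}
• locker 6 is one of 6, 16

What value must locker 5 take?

locker 1 has just one choice, so locker 1 = 12. Remove 12 from locker 2, locker 3, locker 5.
The 2 variables locker 2 and locker 4 are confined to {11, 27}, which locks those values in; drop them from locker 3, locker 5.
So locker 5 = 22.

22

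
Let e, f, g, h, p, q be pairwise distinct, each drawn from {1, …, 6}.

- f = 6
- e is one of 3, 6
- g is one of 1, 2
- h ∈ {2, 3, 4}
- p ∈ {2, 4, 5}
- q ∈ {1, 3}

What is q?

f has just one choice, so f = 6. Strike 6 from e.
That leaves e = 3. Eliminate 3 elsewhere: h, q.
So q = 1.

1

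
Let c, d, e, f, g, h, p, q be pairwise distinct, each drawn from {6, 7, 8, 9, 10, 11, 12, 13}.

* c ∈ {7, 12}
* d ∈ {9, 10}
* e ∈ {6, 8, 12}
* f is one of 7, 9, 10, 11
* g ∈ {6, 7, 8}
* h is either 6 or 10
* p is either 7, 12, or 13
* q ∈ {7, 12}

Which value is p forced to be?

13

The 8 variables together cover exactly {6, 7, 8, 9, 10, 11, 12, 13} — 8 values for 8 variables — and 11 appears only in f's list, so f = 11.
Among the 7 still-open variables, 9 fits only d (and all 7 values in {6, 7, 8, 9, 10, 12, 13} must be used), so d = 9.
Among the 6 still-open variables, 10 fits only h (and all 6 values in {6, 7, 8, 10, 12, 13} must be used), so h = 10.
The 5 still-open variables together cover exactly {6, 7, 8, 12, 13} — 5 values for 5 variables — and 13 appears only in p's list, so p = 13.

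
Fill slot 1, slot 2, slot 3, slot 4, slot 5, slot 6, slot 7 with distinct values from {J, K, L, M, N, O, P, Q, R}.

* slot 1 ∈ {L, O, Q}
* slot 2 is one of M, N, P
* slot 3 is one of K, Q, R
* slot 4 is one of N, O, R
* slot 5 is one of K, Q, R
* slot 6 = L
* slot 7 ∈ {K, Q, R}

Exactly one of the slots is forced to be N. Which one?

slot 6 must be L (only option left). Eliminate L elsewhere: slot 1.
slot 3, slot 5, slot 7 between them cover only {K, Q, R} — a naked triple. Remove those values from slot 1, slot 4.
slot 1 must be O (only option left). So slot 4 can't be O.
So N goes to slot 4.

slot 4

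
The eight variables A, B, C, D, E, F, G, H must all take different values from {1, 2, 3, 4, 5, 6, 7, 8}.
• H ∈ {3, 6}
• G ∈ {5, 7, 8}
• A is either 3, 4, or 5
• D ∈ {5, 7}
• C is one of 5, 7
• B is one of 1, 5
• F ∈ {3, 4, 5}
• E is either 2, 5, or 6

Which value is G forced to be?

8

Among the 8 variables, 1 fits only B (and all 8 values in {1, 2, 3, 4, 5, 6, 7, 8} must be used), so B = 1.
The 7 still-open variables together cover exactly {2, 3, 4, 5, 6, 7, 8} — 7 values for 7 variables — and 2 appears only in E's list, so E = 2.
The 6 still-open variables draw from only 6 values {3, 4, 5, 6, 7, 8}, so each is used; only H can be 6, hence H = 6.
The 5 still-open variables together cover exactly {3, 4, 5, 7, 8} — 5 values for 5 variables — and 8 appears only in G's list, so G = 8.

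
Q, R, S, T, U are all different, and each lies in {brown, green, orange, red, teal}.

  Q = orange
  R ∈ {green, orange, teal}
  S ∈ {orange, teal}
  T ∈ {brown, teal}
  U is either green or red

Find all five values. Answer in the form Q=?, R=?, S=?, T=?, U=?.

Q=orange, R=green, S=teal, T=brown, U=red

Q must be orange (only option left). Eliminate orange elsewhere: R, S.
That leaves S = teal. Strike teal from R, T.
T must be brown (only option left).
That leaves R = green. Remove green from U.
U must be red (only option left).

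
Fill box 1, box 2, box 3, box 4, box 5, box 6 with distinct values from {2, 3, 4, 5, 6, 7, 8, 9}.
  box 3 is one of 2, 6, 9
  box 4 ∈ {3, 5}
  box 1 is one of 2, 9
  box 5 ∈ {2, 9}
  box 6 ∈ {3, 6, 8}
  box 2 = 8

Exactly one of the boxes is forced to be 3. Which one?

box 2's domain is down to {8}, so box 2 = 8. Remove 8 from box 6.
The 5 still-open variables draw from only 5 values {2, 3, 5, 6, 9}, so each is used; only box 4 can be 5, hence box 4 = 5.
Among the 4 still-open variables, 3 fits only box 6 (and all 4 values in {2, 3, 6, 9} must be used), so box 6 = 3.

box 6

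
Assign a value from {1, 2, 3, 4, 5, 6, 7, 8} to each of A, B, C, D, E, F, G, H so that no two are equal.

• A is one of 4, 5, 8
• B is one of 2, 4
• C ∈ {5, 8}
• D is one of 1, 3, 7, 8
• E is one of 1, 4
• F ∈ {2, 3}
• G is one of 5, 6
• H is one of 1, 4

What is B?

The 8 variables together cover exactly {1, 2, 3, 4, 5, 6, 7, 8} — 8 values for 8 variables — and 6 appears only in G's list, so G = 6.
The 7 still-open variables draw from only 7 values {1, 2, 3, 4, 5, 7, 8}, so each is used; only D can be 7, hence D = 7.
The 6 still-open variables draw from only 6 values {1, 2, 3, 4, 5, 8}, so each is used; only F can be 3, hence F = 3.
The 5 still-open variables draw from only 5 values {1, 2, 4, 5, 8}, so each is used; only B can be 2, hence B = 2.

2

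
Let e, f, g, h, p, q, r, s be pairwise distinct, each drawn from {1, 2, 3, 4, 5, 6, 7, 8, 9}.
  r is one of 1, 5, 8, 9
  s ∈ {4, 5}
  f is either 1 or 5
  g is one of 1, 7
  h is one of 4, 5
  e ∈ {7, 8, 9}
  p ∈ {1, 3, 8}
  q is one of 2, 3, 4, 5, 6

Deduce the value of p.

3

The 2 variables h and s are confined to {4, 5}, which locks those values in; drop them from f, q, r.
f must be 1 (only option left). Remove 1 from g, p, r.
g has just one choice, so g = 7. Remove 7 from e.
e and r between them cover only {8, 9} — a naked pair. Remove those values from p.
So p = 3.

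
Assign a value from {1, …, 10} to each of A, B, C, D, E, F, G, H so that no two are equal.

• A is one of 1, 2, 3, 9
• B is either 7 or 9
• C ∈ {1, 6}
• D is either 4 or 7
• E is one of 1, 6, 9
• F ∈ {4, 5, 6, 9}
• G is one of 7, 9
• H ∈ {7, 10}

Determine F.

5

B and G share exactly the 2 values {7, 9}; by pigeonhole those values go to them, so strike 7, 9 from A, D, E, F, H.
That leaves D = 4. Strike 4 from F.
H must be 10 (only option left).
The 2 variables C and E are confined to {1, 6}, which locks those values in; drop them from A, F.
So F = 5.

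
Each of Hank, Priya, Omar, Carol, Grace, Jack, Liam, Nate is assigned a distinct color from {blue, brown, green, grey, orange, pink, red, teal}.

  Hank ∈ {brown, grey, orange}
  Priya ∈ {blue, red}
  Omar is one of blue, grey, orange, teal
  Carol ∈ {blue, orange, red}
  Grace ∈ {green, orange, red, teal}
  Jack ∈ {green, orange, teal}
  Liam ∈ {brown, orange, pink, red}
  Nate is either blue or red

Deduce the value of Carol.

The 8 variables together cover exactly {blue, brown, green, grey, orange, pink, red, teal} — 8 values for 8 variables — and pink appears only in Liam's list, so Liam = pink.
The 7 still-open variables together cover exactly {blue, brown, green, grey, orange, red, teal} — 7 values for 7 variables — and brown appears only in Hank's list, so Hank = brown.
The 6 still-open variables draw from only 6 values {blue, green, grey, orange, red, teal}, so each is used; only Omar can be grey, hence Omar = grey.
The 2 variables Priya and Nate are confined to {blue, red}, which locks those values in; drop them from Carol, Grace.
So Carol = orange.

orange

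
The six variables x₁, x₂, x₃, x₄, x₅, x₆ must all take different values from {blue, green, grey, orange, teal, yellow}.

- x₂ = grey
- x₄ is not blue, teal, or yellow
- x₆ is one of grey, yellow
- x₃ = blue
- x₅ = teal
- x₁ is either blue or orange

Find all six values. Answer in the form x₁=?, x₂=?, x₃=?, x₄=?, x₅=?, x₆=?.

x₁=orange, x₂=grey, x₃=blue, x₄=green, x₅=teal, x₆=yellow

x₂'s domain is down to {grey}, so x₂ = grey. Strike grey from x₄, x₆.
x₃ must be blue (only option left). Eliminate blue elsewhere: x₁.
That leaves x₅ = teal.
x₆'s domain is down to {yellow}, so x₆ = yellow.
x₁'s domain is down to {orange}, so x₁ = orange. Eliminate orange elsewhere: x₄.
x₄'s domain is down to {green}, so x₄ = green.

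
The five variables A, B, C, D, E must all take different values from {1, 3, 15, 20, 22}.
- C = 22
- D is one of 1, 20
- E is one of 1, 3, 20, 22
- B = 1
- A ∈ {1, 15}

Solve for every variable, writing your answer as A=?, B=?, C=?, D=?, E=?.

B's domain is down to {1}, so B = 1. Remove 1 from A, D, E.
C has just one choice, so C = 22. So E can't be 22.
D's domain is down to {20}, so D = 20. Eliminate 20 elsewhere: E.
That leaves E = 3.
That leaves A = 15.

A=15, B=1, C=22, D=20, E=3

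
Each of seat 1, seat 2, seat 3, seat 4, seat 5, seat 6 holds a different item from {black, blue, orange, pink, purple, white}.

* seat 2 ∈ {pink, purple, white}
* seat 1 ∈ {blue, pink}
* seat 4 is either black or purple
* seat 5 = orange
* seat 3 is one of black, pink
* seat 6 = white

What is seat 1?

blue

seat 5 must be orange (only option left).
That leaves seat 6 = white. So seat 2 can't be white.
The 4 still-open variables draw from only 4 values {black, blue, pink, purple}, so each is used; only seat 1 can be blue, hence seat 1 = blue.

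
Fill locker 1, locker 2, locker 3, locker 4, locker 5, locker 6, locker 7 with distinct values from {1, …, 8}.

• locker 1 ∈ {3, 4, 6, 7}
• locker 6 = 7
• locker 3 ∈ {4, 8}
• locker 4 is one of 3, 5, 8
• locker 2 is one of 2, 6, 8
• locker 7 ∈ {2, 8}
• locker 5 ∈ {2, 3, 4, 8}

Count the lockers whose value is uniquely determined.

locker 6 has just one choice, so locker 6 = 7. So locker 1 can't be 7.
The 6 still-open variables together cover exactly {2, 3, 4, 5, 6, 8} — 6 values for 6 variables — and 5 appears only in locker 4's list, so locker 4 = 5.
Determined: locker 4=5, locker 6=7. The other lockers each still have more than one consistent value. That makes 2.

2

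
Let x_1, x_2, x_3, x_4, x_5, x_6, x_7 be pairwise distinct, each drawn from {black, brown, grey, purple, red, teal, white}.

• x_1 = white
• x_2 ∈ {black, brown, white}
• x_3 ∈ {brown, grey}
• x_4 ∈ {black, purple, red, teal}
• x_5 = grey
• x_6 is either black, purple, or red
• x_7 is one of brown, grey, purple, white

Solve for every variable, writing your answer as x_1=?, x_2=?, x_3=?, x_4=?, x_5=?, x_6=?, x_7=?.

x_1=white, x_2=black, x_3=brown, x_4=teal, x_5=grey, x_6=red, x_7=purple

x_1 has just one choice, so x_1 = white. Strike white from x_2, x_7.
That leaves x_5 = grey. So x_3, x_7 can't be grey.
x_3's domain is down to {brown}, so x_3 = brown. Eliminate brown elsewhere: x_2, x_7.
x_7 must be purple (only option left). Strike purple from x_4, x_6.
That leaves x_2 = black. Strike black from x_4, x_6.
x_6 has just one choice, so x_6 = red. So x_4 can't be red.
x_4's domain is down to {teal}, so x_4 = teal.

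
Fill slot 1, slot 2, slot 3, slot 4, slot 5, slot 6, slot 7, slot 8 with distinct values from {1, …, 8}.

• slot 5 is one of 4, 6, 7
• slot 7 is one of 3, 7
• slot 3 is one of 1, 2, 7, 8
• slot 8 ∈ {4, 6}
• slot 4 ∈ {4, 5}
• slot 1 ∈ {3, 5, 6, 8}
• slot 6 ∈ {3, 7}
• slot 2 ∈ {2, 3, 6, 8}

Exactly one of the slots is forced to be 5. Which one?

slot 4

Among the 8 variables, 1 fits only slot 3 (and all 8 values in {1, 2, 3, 4, 5, 6, 7, 8} must be used), so slot 3 = 1.
Among the 7 still-open variables, 2 fits only slot 2 (and all 7 values in {2, 3, 4, 5, 6, 7, 8} must be used), so slot 2 = 2.
The 6 still-open variables draw from only 6 values {3, 4, 5, 6, 7, 8}, so each is used; only slot 1 can be 8, hence slot 1 = 8.
The 5 still-open variables together cover exactly {3, 4, 5, 6, 7} — 5 values for 5 variables — and 5 appears only in slot 4's list, so slot 4 = 5.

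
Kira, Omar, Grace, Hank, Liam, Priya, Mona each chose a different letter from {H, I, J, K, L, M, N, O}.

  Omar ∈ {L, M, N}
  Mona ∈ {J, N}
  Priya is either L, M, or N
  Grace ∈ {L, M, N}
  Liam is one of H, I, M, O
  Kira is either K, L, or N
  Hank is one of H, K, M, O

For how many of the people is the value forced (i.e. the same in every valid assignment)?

The 3 variables Omar, Grace, Priya are confined to {L, M, N}, which locks those values in; drop them from Kira, Hank, Liam, Mona.
That leaves Kira = K. Strike K from Hank.
That leaves Mona = J.
Determined: Kira=K, Mona=J. The other people each still have more than one consistent value. That makes 2.

2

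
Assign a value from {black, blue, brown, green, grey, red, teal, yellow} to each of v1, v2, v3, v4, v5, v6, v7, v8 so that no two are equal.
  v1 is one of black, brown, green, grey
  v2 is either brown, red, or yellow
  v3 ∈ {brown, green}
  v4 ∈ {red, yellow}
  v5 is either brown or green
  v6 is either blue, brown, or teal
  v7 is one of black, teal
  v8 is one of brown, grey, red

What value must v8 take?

The 8 variables draw from only 8 values {black, blue, brown, green, grey, red, teal, yellow}, so each is used; only v6 can be blue, hence v6 = blue.
The 7 still-open variables draw from only 7 values {black, brown, green, grey, red, teal, yellow}, so each is used; only v7 can be teal, hence v7 = teal.
Among the 6 still-open variables, black fits only v1 (and all 6 values in {black, brown, green, grey, red, yellow} must be used), so v1 = black.
Among the 5 still-open variables, grey fits only v8 (and all 5 values in {brown, green, grey, red, yellow} must be used), so v8 = grey.

grey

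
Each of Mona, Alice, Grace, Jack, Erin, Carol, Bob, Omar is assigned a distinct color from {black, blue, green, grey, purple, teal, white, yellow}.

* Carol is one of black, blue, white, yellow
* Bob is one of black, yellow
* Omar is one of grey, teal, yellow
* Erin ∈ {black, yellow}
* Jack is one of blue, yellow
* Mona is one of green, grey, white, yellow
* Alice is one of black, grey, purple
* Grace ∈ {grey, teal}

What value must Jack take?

blue

The 8 variables draw from only 8 values {black, blue, green, grey, purple, teal, white, yellow}, so each is used; only Mona can be green, hence Mona = green.
The 7 still-open variables together cover exactly {black, blue, grey, purple, teal, white, yellow} — 7 values for 7 variables — and purple appears only in Alice's list, so Alice = purple.
The 6 still-open variables draw from only 6 values {black, blue, grey, teal, white, yellow}, so each is used; only Carol can be white, hence Carol = white.
The 5 still-open variables draw from only 5 values {black, blue, grey, teal, yellow}, so each is used; only Jack can be blue, hence Jack = blue.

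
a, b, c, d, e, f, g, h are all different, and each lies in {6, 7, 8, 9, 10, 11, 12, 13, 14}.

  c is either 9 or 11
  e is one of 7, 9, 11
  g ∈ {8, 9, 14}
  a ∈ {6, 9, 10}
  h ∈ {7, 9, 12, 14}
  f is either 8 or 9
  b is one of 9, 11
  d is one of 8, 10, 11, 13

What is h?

The 2 variables b and c are confined to {9, 11}, which locks those values in; drop them from a, d, e, f, g, h.
e has just one choice, so e = 7. Remove 7 from h.
f must be 8 (only option left). So d, g can't be 8.
g's domain is down to {14}, so g = 14. Remove 14 from h.
So h = 12.

12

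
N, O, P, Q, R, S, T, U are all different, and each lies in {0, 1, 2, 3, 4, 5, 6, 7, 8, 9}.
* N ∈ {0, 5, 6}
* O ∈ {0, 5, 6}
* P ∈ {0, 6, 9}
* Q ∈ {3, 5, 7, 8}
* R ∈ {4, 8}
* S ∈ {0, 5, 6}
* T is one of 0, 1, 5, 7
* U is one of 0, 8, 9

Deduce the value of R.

4

The 3 variables N, O, S are confined to {0, 5, 6}, which locks those values in; drop them from P, Q, T, U.
P's domain is down to {9}, so P = 9. So U can't be 9.
U's domain is down to {8}, so U = 8. So Q, R can't be 8.
So R = 4.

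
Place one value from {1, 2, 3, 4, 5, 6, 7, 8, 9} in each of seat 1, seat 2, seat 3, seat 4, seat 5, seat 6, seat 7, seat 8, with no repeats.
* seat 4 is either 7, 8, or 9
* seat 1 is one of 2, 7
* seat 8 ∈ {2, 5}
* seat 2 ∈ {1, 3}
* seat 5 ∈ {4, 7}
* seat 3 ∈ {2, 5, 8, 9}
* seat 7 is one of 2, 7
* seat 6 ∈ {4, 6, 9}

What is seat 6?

seat 1 and seat 7 share exactly the 2 values {2, 7}; by pigeonhole those values go to them, so strike 2, 7 from seat 3, seat 4, seat 5, seat 8.
seat 5 has just one choice, so seat 5 = 4. Eliminate 4 elsewhere: seat 6.
That leaves seat 8 = 5. So seat 3 can't be 5.
seat 3 and seat 4 between them cover only {8, 9} — a naked pair. Remove those values from seat 6.
So seat 6 = 6.

6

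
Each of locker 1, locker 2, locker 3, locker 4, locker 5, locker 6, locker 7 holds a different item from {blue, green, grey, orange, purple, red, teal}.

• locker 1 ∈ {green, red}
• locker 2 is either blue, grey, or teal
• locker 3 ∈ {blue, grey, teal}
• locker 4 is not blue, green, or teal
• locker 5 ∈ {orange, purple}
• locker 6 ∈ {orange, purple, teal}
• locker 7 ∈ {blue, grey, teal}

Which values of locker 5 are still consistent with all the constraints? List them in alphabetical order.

The 7 variables draw from only 7 values {blue, green, grey, orange, purple, red, teal}, so each is used; only locker 1 can be green, hence locker 1 = green.
The 6 still-open variables together cover exactly {blue, grey, orange, purple, red, teal} — 6 values for 6 variables — and red appears only in locker 4's list, so locker 4 = red.
locker 2, locker 3, locker 7 between them cover only {blue, grey, teal} — a naked triple. Remove those values from locker 6.
No further eliminations apply; locker 5 can still be any of orange, purple.

orange, purple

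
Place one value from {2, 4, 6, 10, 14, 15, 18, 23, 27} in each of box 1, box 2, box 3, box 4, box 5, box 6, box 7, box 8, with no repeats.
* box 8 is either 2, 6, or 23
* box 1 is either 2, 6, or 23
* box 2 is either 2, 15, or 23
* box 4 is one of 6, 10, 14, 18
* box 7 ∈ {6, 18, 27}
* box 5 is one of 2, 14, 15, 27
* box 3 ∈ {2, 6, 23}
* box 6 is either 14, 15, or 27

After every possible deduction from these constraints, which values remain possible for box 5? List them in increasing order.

Among the 8 variables, 10 fits only box 4 (and all 8 values in {2, 6, 10, 14, 15, 18, 23, 27} must be used), so box 4 = 10.
The 7 still-open variables draw from only 7 values {2, 6, 14, 15, 18, 23, 27}, so each is used; only box 7 can be 18, hence box 7 = 18.
box 1, box 3, box 8 between them cover only {2, 6, 23} — a naked triple. Remove those values from box 2, box 5.
box 2's domain is down to {15}, so box 2 = 15. Eliminate 15 elsewhere: box 5, box 6.
No further eliminations apply; box 5 can still be any of 14, 27.

14, 27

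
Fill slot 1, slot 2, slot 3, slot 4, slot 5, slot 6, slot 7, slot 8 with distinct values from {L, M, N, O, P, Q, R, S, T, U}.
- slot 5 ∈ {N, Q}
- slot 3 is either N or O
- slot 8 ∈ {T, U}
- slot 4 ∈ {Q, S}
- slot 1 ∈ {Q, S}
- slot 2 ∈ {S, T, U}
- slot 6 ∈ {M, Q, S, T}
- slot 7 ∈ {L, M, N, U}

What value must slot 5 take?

N

The 8 variables draw from only 8 values {L, M, N, O, Q, S, T, U}, so each is used; only slot 7 can be L, hence slot 7 = L.
The 7 still-open variables together cover exactly {M, N, O, Q, S, T, U} — 7 values for 7 variables — and M appears only in slot 6's list, so slot 6 = M.
Among the 6 still-open variables, O fits only slot 3 (and all 6 values in {N, O, Q, S, T, U} must be used), so slot 3 = O.
The 5 still-open variables together cover exactly {N, Q, S, T, U} — 5 values for 5 variables — and N appears only in slot 5's list, so slot 5 = N.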